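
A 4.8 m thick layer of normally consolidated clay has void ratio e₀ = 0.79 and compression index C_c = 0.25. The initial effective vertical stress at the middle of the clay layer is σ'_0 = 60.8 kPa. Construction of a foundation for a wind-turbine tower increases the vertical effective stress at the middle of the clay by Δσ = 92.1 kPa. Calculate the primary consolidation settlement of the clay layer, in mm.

S_c ≈ 268 mm

Final effective stress: σ'_f = σ'_0 + Δσ = 60.8 + 92.1 = 152.9 kPa.
Normally consolidated clay, so the full stress increment lies on the virgin compression line:
S_c = C_c·H/(1+e₀)·log₁₀(σ'_f/σ'_0) = 0.25×4.8/(1+0.79)×log₁₀(152.9/60.8)
    = 0.67039 × 0.4005 = 0.2685 m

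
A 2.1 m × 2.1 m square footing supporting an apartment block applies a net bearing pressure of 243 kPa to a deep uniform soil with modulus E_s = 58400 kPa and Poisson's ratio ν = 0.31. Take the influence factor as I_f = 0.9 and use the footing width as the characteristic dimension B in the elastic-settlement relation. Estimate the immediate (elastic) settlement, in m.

S_e ≈ 0.00711 m

Immediate (elastic) settlement: S_e = q·B·(1−ν²)/E_s · I_f.
S_e = 243 × 2.1 × (1 − 0.31²) / 58400 × 0.9
    = 243 × 2.1 × 0.9039 / 58400 × 0.9
    = 0.007108 m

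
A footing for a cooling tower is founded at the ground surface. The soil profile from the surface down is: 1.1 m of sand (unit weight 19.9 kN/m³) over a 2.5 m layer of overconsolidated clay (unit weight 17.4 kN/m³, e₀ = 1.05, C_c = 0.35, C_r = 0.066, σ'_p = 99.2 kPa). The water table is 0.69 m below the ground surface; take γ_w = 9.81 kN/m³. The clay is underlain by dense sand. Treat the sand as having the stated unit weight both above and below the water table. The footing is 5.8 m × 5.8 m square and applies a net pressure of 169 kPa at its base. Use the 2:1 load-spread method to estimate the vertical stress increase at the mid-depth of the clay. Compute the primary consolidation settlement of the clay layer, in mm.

Mid-depth of clay below the ground surface: z = 1.1 + 2.5/2 = 2.35 m.
Total vertical stress at mid-clay: σ_v = 19.9×1.1 + 17.4×1.25 = 43.64 kPa.
Pore pressure: u = 9.81×(2.35 − 0.69) = 16.285 kPa.
Initial effective stress: σ'_0 = σ_v − u = 43.64 − 16.285 = 27.355 kPa.
Stress increase at mid-clay by the 2:1 spreading method:
Δσ = qBL/((B+z)(L+z)) = 169×5.8×5.8/((5.8+2.35)(5.8+2.35)) = 85.591 kPa
Final effective stress: σ'_f = 27.355 + 85.591 = 112.95 kPa.
σ'_f = 112.95 > σ'_p = 99.2 kPa, so the stress path crosses the preconsolidation pressure — recompression up to σ'_p, then virgin compression beyond:
S_c = H/(1+e₀)·[C_r·log₁₀(σ'_p/σ'_0) + C_c·log₁₀(σ'_f/σ'_p)]
    = 2.5/2.05 × [0.066×log₁₀(99.2/27.355) + 0.35×log₁₀(112.95/99.2)]
    = 1.2195 × [0.036925 + 0.019731] = 0.06909 m

S_c ≈ 69.1 mm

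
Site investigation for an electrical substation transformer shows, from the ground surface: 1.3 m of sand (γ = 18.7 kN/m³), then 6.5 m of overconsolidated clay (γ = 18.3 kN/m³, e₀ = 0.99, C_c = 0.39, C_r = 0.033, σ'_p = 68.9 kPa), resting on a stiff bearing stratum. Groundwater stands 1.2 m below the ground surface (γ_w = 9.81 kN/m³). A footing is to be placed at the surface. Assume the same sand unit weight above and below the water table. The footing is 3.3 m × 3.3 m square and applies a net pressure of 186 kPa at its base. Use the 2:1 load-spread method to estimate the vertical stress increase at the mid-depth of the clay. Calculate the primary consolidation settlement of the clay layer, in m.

S_c ≈ 0.122 m

Mid-depth of clay below the ground surface: z = 1.3 + 6.5/2 = 4.55 m.
Total vertical stress at mid-clay: σ_v = 18.7×1.3 + 18.3×3.25 = 83.785 kPa.
Pore pressure: u = 9.81×(4.55 − 1.2) = 32.864 kPa.
Initial effective stress: σ'_0 = σ_v − u = 83.785 − 32.864 = 50.921 kPa.
Stress increase at mid-clay by the 2:1 spreading method:
Δσ = qBL/((B+z)(L+z)) = 186×3.3×3.3/((3.3+4.55)(3.3+4.55)) = 32.87 kPa
Final effective stress: σ'_f = 50.921 + 32.87 = 83.791 kPa.
σ'_f = 83.791 > σ'_p = 68.9 kPa, so the stress path crosses the preconsolidation pressure — recompression up to σ'_p, then virgin compression beyond:
S_c = H/(1+e₀)·[C_r·log₁₀(σ'_p/σ'_0) + C_c·log₁₀(σ'_f/σ'_p)]
    = 6.5/1.99 × [0.033×log₁₀(68.9/50.921) + 0.39×log₁₀(83.791/68.9)]
    = 3.2663 × [0.0043336 + 0.033141] = 0.1224 m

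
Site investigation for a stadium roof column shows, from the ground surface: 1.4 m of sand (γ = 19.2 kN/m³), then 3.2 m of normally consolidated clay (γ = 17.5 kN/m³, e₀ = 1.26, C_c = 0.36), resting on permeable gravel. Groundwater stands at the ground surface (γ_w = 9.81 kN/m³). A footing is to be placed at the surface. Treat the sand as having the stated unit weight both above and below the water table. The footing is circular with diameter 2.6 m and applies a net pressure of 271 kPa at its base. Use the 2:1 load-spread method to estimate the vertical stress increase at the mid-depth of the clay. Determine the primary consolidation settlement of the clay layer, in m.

Mid-depth of clay below the ground surface: z = 1.4 + 3.2/2 = 3 m.
Total vertical stress at mid-clay: σ_v = 19.2×1.4 + 17.5×1.6 = 54.88 kPa.
Pore pressure: u = 9.81×(3 − 0) = 29.43 kPa.
Initial effective stress: σ'_0 = σ_v − u = 54.88 − 29.43 = 25.45 kPa.
Stress increase at mid-clay by the 2:1 spreading method:
Δσ ≈ qD²/(D+z)² = 271×2.6²/(2.6+3)² = 58.417 kPa
Final effective stress: σ'_f = σ'_0 + Δσ = 25.45 + 58.417 = 83.867 kPa.
Normally consolidated clay, so the full stress increment lies on the virgin compression line:
S_c = C_c·H/(1+e₀)·log₁₀(σ'_f/σ'_0) = 0.36×3.2/(1+1.26)×log₁₀(83.867/25.45)
    = 0.50973 × 0.5179 = 0.264 m

S_c ≈ 0.264 m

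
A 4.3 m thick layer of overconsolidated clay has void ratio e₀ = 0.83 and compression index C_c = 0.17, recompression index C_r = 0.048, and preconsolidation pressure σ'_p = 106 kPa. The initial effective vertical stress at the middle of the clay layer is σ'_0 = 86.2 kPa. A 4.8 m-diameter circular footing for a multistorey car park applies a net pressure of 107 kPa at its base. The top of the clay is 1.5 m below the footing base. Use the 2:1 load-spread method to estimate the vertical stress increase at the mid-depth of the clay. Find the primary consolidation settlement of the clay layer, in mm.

Mid-depth of clay below the footing base: z = 1.5 + 4.3/2 = 3.65 m.
Stress increase at mid-clay by the 2:1 spreading method:
Δσ ≈ qD²/(D+z)² = 107×4.8²/(4.8+3.65)² = 34.527 kPa
Final effective stress: σ'_f = 86.2 + 34.527 = 120.73 kPa.
σ'_f = 120.73 > σ'_p = 106 kPa, so the stress path crosses the preconsolidation pressure — recompression up to σ'_p, then virgin compression beyond:
S_c = H/(1+e₀)·[C_r·log₁₀(σ'_p/σ'_0) + C_c·log₁₀(σ'_f/σ'_p)]
    = 4.3/1.83 × [0.048×log₁₀(106/86.2) + 0.17×log₁₀(120.73/106)]
    = 2.3497 × [0.0043103 + 0.0096066] = 0.0327 m

S_c ≈ 32.7 mm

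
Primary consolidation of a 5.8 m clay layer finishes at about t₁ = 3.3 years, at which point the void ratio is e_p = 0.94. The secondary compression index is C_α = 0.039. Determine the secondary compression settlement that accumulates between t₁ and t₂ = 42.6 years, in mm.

Secondary compression: S_s = C_α·H/(1+e_p)·log₁₀(t₂/t₁)
S_s = 0.039×5.8/(1+0.94)×log₁₀(42.6/3.3)
    = 0.1166 × 1.111 = 0.1295 m

S_s ≈ 130 mm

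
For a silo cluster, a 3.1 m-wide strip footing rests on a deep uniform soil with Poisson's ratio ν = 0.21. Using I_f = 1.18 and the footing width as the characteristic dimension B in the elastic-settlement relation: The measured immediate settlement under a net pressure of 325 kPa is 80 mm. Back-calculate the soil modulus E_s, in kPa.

S_e = q·B·(1−ν²)/E_s · I_f  ⇒  E_s = q·B·(1−ν²)·I_f / S_e.
E_s = 325 × 3.1 × 0.9559 × 1.18 / 0.08 = 14210 kPa

E_s ≈ 14200 kPa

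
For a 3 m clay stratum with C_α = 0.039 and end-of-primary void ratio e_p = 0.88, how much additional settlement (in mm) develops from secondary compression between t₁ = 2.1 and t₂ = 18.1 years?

S_s ≈ 58.2 mm

Secondary compression: S_s = C_α·H/(1+e_p)·log₁₀(t₂/t₁)
S_s = 0.039×3/(1+0.88)×log₁₀(18.1/2.1)
    = 0.06223 × 0.9355 = 0.05822 m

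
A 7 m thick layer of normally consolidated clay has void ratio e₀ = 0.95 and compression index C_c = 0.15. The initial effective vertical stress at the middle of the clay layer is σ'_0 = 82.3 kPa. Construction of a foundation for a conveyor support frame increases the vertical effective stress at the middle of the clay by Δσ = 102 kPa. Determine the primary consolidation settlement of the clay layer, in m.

Final effective stress: σ'_f = σ'_0 + Δσ = 82.3 + 102 = 184.3 kPa.
Normally consolidated clay, so the full stress increment lies on the virgin compression line:
S_c = C_c·H/(1+e₀)·log₁₀(σ'_f/σ'_0) = 0.15×7/(1+0.95)×log₁₀(184.3/82.3)
    = 0.53846 × 0.35013 = 0.1885 m

S_c ≈ 0.189 m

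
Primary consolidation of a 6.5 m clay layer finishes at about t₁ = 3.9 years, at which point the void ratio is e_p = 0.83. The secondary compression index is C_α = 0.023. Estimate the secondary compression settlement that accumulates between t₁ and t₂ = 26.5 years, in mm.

Secondary compression: S_s = C_α·H/(1+e_p)·log₁₀(t₂/t₁)
S_s = 0.023×6.5/(1+0.83)×log₁₀(26.5/3.9)
    = 0.08169 × 0.8322 = 0.06798 m

S_s ≈ 68 mm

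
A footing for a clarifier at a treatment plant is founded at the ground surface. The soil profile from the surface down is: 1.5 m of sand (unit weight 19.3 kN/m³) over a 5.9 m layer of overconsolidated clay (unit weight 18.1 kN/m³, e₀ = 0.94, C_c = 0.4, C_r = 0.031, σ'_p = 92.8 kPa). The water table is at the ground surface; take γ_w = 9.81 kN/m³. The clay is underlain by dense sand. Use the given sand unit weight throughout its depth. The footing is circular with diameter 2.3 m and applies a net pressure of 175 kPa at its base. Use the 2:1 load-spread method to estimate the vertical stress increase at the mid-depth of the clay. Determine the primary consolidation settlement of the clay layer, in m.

S_c ≈ 0.0173 m

Mid-depth of clay below the ground surface: z = 1.5 + 5.9/2 = 4.45 m.
Total vertical stress at mid-clay: σ_v = 19.3×1.5 + 18.1×2.95 = 82.345 kPa.
Pore pressure: u = 9.81×(4.45 − 0) = 43.655 kPa.
Initial effective stress: σ'_0 = σ_v − u = 82.345 − 43.655 = 38.69 kPa.
Stress increase at mid-clay by the 2:1 spreading method:
Δσ ≈ qD²/(D+z)² = 175×2.3²/(2.3+4.45)² = 20.318 kPa
Final effective stress: σ'_f = 38.69 + 20.318 = 59.008 kPa.
σ'_f = 59.008 ≤ σ'_p = 92.8 kPa, so the clay remains overconsolidated and only the recompression index applies:
S_c = C_r·H/(1+e₀)·log₁₀(σ'_f/σ'_0) = 0.031×5.9/1.94×log₁₀(59.008/38.69)
    = 0.094277 × 0.18331 = 0.01728 m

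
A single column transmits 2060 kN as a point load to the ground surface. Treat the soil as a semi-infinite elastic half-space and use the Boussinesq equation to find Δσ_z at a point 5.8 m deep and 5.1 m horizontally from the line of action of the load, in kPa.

Boussinesq vertical stress below a point load on an elastic half-space:
Δσ_z = 3P/(2πz²) · [1 + (r/z)²]^(−5/2)
r/z = 5.1/5.8 = 0.87931; [1+(r/z)²]^(−5/2) = 0.23884.
Δσ_z = 3×2060/(2π×5.8²) × 0.23884 = 29.238 × 0.23884 = 6.983 kPa

Δσ_z ≈ 6.98 kPa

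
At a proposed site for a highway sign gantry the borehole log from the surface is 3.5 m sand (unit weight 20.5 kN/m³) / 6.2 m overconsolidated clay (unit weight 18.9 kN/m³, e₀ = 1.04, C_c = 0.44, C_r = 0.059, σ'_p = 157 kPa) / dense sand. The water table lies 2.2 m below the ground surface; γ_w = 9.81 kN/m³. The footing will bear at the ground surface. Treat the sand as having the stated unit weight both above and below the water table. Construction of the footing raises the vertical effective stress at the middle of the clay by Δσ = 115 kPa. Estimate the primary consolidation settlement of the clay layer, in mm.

Mid-depth of clay below the ground surface: z = 3.5 + 6.2/2 = 6.6 m.
Total vertical stress at mid-clay: σ_v = 20.5×3.5 + 18.9×3.1 = 130.34 kPa.
Pore pressure: u = 9.81×(6.6 − 2.2) = 43.164 kPa.
Initial effective stress: σ'_0 = σ_v − u = 130.34 − 43.164 = 87.176 kPa.
Final effective stress: σ'_f = 87.176 + 115 = 202.18 kPa.
σ'_f = 202.18 > σ'_p = 157 kPa, so the stress path crosses the preconsolidation pressure — recompression up to σ'_p, then virgin compression beyond:
S_c = H/(1+e₀)·[C_r·log₁₀(σ'_p/σ'_0) + C_c·log₁₀(σ'_f/σ'_p)]
    = 6.2/2.04 × [0.059×log₁₀(157/87.176) + 0.44×log₁₀(202.18/157)]
    = 3.0392 × [0.015075 + 0.048329] = 0.1927 m

S_c ≈ 193 mm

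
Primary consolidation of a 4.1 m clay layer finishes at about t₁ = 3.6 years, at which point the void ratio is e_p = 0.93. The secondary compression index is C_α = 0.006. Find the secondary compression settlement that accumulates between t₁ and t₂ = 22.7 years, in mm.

S_s ≈ 10.2 mm

Secondary compression: S_s = C_α·H/(1+e_p)·log₁₀(t₂/t₁)
S_s = 0.006×4.1/(1+0.93)×log₁₀(22.7/3.6)
    = 0.01275 × 0.7997 = 0.01019 m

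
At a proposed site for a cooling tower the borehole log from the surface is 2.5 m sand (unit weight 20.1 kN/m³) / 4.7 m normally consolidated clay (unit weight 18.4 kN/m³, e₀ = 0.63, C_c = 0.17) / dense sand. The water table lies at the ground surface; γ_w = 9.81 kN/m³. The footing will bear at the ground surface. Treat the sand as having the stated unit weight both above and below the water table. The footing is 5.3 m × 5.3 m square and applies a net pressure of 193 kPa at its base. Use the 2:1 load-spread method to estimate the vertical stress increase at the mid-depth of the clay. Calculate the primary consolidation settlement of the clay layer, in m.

Mid-depth of clay below the ground surface: z = 2.5 + 4.7/2 = 4.85 m.
Total vertical stress at mid-clay: σ_v = 20.1×2.5 + 18.4×2.35 = 93.49 kPa.
Pore pressure: u = 9.81×(4.85 − 0) = 47.578 kPa.
Initial effective stress: σ'_0 = σ_v − u = 93.49 − 47.578 = 45.912 kPa.
Stress increase at mid-clay by the 2:1 spreading method:
Δσ = qBL/((B+z)(L+z)) = 193×5.3×5.3/((5.3+4.85)(5.3+4.85)) = 52.623 kPa
Final effective stress: σ'_f = σ'_0 + Δσ = 45.912 + 52.623 = 98.535 kPa.
Normally consolidated clay, so the full stress increment lies on the virgin compression line:
S_c = C_c·H/(1+e₀)·log₁₀(σ'_f/σ'_0) = 0.17×4.7/(1+0.63)×log₁₀(98.535/45.912)
    = 0.49018 × 0.33166 = 0.1626 m

S_c ≈ 0.163 m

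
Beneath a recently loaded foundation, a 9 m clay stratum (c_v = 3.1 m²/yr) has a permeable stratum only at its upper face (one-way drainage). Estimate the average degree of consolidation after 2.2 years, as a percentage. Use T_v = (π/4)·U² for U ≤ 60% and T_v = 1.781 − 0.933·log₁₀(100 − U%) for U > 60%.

U ≈ 32.7 %

Drainage path length: H_d = H = 9 m (single drainage).
T_v = c_v·t/H_d² = 3.1×2.2/9² = 0.084198.
T_v = 0.084198 corresponds to the U ≤ 60% branch:
U = √(4T_v/π) = 0.3274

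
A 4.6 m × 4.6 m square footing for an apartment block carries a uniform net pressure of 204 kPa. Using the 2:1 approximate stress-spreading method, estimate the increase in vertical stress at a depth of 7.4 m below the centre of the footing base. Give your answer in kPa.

By the 2:1 method the load spreads at 1 horizontal : 2 vertical, so at depth z the loaded area has grown by z in each plan dimension:
Δσ = qBL/((B+z)(L+z)) = 204×4.6×4.6/((4.6+7.4)(4.6+7.4)) = 29.977 kPa

Δσ_z ≈ 30 kPa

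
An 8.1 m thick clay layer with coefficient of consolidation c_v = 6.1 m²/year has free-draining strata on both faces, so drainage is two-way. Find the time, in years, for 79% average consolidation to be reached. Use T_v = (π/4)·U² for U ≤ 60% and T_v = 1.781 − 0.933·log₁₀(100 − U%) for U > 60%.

Drainage path length: H_d = H/2 = 4.05 m (double drainage).
U > 60%: T_v = 1.781 − 0.933·log₁₀(100 − 79) = 0.54737.
t = T_v·H_d²/c_v = 0.54737×4.05²/6.1 = 1.472 years.

t ≈ 1.47 years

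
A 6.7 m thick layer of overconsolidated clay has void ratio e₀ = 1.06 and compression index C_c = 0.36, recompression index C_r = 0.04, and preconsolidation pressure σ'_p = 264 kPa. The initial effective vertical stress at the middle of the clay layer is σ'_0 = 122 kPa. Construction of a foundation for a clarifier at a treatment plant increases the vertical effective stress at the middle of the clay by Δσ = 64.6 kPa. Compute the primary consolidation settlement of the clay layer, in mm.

S_c ≈ 24 mm

Final effective stress: σ'_f = 122 + 64.6 = 186.6 kPa.
σ'_f = 186.6 ≤ σ'_p = 264 kPa, so the clay remains overconsolidated and only the recompression index applies:
S_c = C_r·H/(1+e₀)·log₁₀(σ'_f/σ'_0) = 0.04×6.7/2.06×log₁₀(186.6/122)
    = 0.1301 × 0.18455 = 0.02401 m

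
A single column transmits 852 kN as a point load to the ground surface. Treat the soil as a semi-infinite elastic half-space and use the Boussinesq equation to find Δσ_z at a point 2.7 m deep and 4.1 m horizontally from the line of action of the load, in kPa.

Boussinesq vertical stress below a point load on an elastic half-space:
Δσ_z = 3P/(2πz²) · [1 + (r/z)²]^(−5/2)
r/z = 4.1/2.7 = 1.5185; [1+(r/z)²]^(−5/2) = 0.050324.
Δσ_z = 3×852/(2π×2.7²) × 0.050324 = 55.802 × 0.050324 = 2.808 kPa

Δσ_z ≈ 2.81 kPa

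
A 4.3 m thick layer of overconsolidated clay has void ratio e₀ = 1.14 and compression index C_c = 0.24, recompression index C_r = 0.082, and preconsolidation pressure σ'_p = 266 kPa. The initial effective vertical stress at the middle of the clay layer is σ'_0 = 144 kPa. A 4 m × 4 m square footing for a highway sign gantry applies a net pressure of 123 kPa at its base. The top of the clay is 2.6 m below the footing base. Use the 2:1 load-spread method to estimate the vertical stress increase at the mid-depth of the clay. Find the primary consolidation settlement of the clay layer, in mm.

Mid-depth of clay below the footing base: z = 2.6 + 4.3/2 = 4.75 m.
Stress increase at mid-clay by the 2:1 spreading method:
Δσ = qBL/((B+z)(L+z)) = 123×4×4/((4+4.75)(4+4.75)) = 25.704 kPa
Final effective stress: σ'_f = 144 + 25.704 = 169.7 kPa.
σ'_f = 169.7 ≤ σ'_p = 266 kPa, so the clay remains overconsolidated and only the recompression index applies:
S_c = C_r·H/(1+e₀)·log₁₀(σ'_f/σ'_0) = 0.082×4.3/2.14×log₁₀(169.7/144)
    = 0.16476 × 0.071319 = 0.01175 m

S_c ≈ 11.8 mm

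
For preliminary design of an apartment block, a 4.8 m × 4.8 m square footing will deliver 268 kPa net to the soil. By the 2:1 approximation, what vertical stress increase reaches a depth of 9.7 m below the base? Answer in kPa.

By the 2:1 method the load spreads at 1 horizontal : 2 vertical, so at depth z the loaded area has grown by z in each plan dimension:
Δσ = qBL/((B+z)(L+z)) = 268×4.8×4.8/((4.8+9.7)(4.8+9.7)) = 29.368 kPa

Δσ_z ≈ 29.4 kPa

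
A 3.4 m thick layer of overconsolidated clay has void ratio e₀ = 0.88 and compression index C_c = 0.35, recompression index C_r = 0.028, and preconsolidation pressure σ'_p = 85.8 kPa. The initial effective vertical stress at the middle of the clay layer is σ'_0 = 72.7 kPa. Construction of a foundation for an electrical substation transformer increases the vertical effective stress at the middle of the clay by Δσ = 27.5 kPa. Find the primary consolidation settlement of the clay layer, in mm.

Final effective stress: σ'_f = 72.7 + 27.5 = 100.2 kPa.
σ'_f = 100.2 > σ'_p = 85.8 kPa, so the stress path crosses the preconsolidation pressure — recompression up to σ'_p, then virgin compression beyond:
S_c = H/(1+e₀)·[C_r·log₁₀(σ'_p/σ'_0) + C_c·log₁₀(σ'_f/σ'_p)]
    = 3.4/1.88 × [0.028×log₁₀(85.8/72.7) + 0.35×log₁₀(100.2/85.8)]
    = 1.8085 × [0.0020147 + 0.023583] = 0.04629 m

S_c ≈ 46.3 mm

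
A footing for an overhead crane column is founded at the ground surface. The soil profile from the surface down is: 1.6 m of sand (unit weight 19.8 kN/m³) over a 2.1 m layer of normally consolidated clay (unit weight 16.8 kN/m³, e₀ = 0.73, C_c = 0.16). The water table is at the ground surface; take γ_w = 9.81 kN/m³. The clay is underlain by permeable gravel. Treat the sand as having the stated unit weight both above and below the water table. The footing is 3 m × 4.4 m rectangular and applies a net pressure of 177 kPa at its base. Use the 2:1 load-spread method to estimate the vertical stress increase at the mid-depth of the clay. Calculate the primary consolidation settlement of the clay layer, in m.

Mid-depth of clay below the ground surface: z = 1.6 + 2.1/2 = 2.65 m.
Total vertical stress at mid-clay: σ_v = 19.8×1.6 + 16.8×1.05 = 49.32 kPa.
Pore pressure: u = 9.81×(2.65 − 0) = 25.997 kPa.
Initial effective stress: σ'_0 = σ_v − u = 49.32 − 25.997 = 23.323 kPa.
Stress increase at mid-clay by the 2:1 spreading method:
Δσ = qBL/((B+z)(L+z)) = 177×3×4.4/((3+2.65)(4.4+2.65)) = 58.656 kPa
Final effective stress: σ'_f = σ'_0 + Δσ = 23.323 + 58.656 = 81.979 kPa.
Normally consolidated clay, so the full stress increment lies on the virgin compression line:
S_c = C_c·H/(1+e₀)·log₁₀(σ'_f/σ'_0) = 0.16×2.1/(1+0.73)×log₁₀(81.979/23.323)
    = 0.19422 × 0.54592 = 0.106 m

S_c ≈ 0.106 m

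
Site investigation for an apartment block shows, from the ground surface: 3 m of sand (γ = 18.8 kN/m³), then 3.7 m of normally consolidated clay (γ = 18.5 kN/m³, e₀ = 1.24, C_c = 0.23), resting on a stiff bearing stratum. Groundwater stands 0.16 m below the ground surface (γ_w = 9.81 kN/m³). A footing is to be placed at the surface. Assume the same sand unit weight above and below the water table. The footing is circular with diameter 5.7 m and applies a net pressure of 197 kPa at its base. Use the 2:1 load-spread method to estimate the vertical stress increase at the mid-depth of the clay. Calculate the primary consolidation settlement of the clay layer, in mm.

Mid-depth of clay below the ground surface: z = 3 + 3.7/2 = 4.85 m.
Total vertical stress at mid-clay: σ_v = 18.8×3 + 18.5×1.85 = 90.625 kPa.
Pore pressure: u = 9.81×(4.85 − 0.16) = 46.009 kPa.
Initial effective stress: σ'_0 = σ_v − u = 90.625 − 46.009 = 44.616 kPa.
Stress increase at mid-clay by the 2:1 spreading method:
Δσ ≈ qD²/(D+z)² = 197×5.7²/(5.7+4.85)² = 57.506 kPa
Final effective stress: σ'_f = σ'_0 + Δσ = 44.616 + 57.506 = 102.12 kPa.
Normally consolidated clay, so the full stress increment lies on the virgin compression line:
S_c = C_c·H/(1+e₀)·log₁₀(σ'_f/σ'_0) = 0.23×3.7/(1+1.24)×log₁₀(102.12/44.616)
    = 0.37991 × 0.35962 = 0.1366 m

S_c ≈ 137 mm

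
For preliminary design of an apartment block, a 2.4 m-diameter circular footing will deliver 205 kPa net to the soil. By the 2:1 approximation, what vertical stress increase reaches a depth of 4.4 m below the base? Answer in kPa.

Δσ_z ≈ 25.5 kPa

By the 2:1 method the load spreads at 1 horizontal : 2 vertical, so at depth z the loaded area has grown by z in each plan dimension:
Δσ ≈ qD²/(D+z)² = 205×2.4²/(2.4+4.4)² = 25.536 kPa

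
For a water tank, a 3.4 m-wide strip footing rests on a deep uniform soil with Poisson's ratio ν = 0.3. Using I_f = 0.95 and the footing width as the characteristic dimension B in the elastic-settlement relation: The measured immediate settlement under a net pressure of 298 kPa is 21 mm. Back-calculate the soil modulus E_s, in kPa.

S_e = q·B·(1−ν²)/E_s · I_f  ⇒  E_s = q·B·(1−ν²)·I_f / S_e.
E_s = 298 × 3.4 × 0.91 × 0.95 / 0.021 = 41710 kPa

E_s ≈ 41700 kPa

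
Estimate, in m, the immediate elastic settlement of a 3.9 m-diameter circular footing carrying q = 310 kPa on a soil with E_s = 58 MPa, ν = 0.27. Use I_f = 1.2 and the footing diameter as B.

Immediate (elastic) settlement: S_e = q·B·(1−ν²)/E_s · I_f.
E_s = 58 MPa = 58000 kPa.
S_e = 310 × 3.9 × (1 − 0.27²) / 58000 × 1.2
    = 310 × 3.9 × 0.9271 / 58000 × 1.2
    = 0.02319 m

S_e ≈ 0.0232 m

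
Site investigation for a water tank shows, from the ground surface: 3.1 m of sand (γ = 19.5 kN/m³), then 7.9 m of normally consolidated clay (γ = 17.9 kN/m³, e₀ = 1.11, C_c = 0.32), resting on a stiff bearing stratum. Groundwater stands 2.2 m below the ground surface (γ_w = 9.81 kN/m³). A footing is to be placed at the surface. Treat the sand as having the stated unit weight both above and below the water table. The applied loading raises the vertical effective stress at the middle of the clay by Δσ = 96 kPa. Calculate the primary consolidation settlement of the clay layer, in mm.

S_c ≈ 398 mm

Mid-depth of clay below the ground surface: z = 3.1 + 7.9/2 = 7.05 m.
Total vertical stress at mid-clay: σ_v = 19.5×3.1 + 17.9×3.95 = 131.16 kPa.
Pore pressure: u = 9.81×(7.05 − 2.2) = 47.578 kPa.
Initial effective stress: σ'_0 = σ_v − u = 131.16 − 47.578 = 83.582 kPa.
Final effective stress: σ'_f = σ'_0 + Δσ = 83.582 + 96 = 179.58 kPa.
Normally consolidated clay, so the full stress increment lies on the virgin compression line:
S_c = C_c·H/(1+e₀)·log₁₀(σ'_f/σ'_0) = 0.32×7.9/(1+1.11)×log₁₀(179.58/83.582)
    = 1.1981 × 0.33215 = 0.3979 m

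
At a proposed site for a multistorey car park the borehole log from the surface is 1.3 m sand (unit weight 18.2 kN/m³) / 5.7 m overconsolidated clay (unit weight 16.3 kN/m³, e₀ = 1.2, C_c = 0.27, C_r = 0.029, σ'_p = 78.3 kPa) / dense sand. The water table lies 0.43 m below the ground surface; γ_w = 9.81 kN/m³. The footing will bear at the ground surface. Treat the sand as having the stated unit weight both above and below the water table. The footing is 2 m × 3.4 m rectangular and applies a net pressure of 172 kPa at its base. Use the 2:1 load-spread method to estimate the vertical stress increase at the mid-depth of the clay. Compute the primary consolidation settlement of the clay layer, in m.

S_c ≈ 0.0182 m

Mid-depth of clay below the ground surface: z = 1.3 + 5.7/2 = 4.15 m.
Total vertical stress at mid-clay: σ_v = 18.2×1.3 + 16.3×2.85 = 70.115 kPa.
Pore pressure: u = 9.81×(4.15 − 0.43) = 36.493 kPa.
Initial effective stress: σ'_0 = σ_v − u = 70.115 − 36.493 = 33.622 kPa.
Stress increase at mid-clay by the 2:1 spreading method:
Δσ = qBL/((B+z)(L+z)) = 172×2×3.4/((2+4.15)(3.4+4.15)) = 25.189 kPa
Final effective stress: σ'_f = 33.622 + 25.189 = 58.811 kPa.
σ'_f = 58.811 ≤ σ'_p = 78.3 kPa, so the clay remains overconsolidated and only the recompression index applies:
S_c = C_r·H/(1+e₀)·log₁₀(σ'_f/σ'_0) = 0.029×5.7/2.2×log₁₀(58.811/33.622)
    = 0.075136 × 0.24284 = 0.01825 m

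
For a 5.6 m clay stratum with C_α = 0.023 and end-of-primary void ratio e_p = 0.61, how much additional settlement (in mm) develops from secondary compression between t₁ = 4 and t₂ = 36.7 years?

Secondary compression: S_s = C_α·H/(1+e_p)·log₁₀(t₂/t₁)
S_s = 0.023×5.6/(1+0.61)×log₁₀(36.7/4)
    = 0.08 × 0.9626 = 0.07701 m

S_s ≈ 77 mm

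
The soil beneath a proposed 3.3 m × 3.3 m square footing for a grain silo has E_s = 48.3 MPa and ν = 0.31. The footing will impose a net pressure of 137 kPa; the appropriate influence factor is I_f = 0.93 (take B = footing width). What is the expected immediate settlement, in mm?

Immediate (elastic) settlement: S_e = q·B·(1−ν²)/E_s · I_f.
E_s = 48.3 MPa = 48300 kPa.
S_e = 137 × 3.3 × (1 − 0.31²) / 48300 × 0.93
    = 137 × 3.3 × 0.9039 / 48300 × 0.93
    = 0.007868 m = 7.868 mm

S_e ≈ 7.87 mm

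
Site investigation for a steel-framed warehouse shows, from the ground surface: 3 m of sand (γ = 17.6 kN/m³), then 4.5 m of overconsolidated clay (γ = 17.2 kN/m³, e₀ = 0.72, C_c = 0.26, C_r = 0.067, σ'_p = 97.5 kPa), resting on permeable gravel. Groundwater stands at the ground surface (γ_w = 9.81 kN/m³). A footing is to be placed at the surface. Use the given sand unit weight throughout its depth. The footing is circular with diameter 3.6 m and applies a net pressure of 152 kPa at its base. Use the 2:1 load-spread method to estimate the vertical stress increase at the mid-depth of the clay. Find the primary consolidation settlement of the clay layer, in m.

Mid-depth of clay below the ground surface: z = 3 + 4.5/2 = 5.25 m.
Total vertical stress at mid-clay: σ_v = 17.6×3 + 17.2×2.25 = 91.5 kPa.
Pore pressure: u = 9.81×(5.25 − 0) = 51.503 kPa.
Initial effective stress: σ'_0 = σ_v − u = 91.5 − 51.503 = 39.997 kPa.
Stress increase at mid-clay by the 2:1 spreading method:
Δσ ≈ qD²/(D+z)² = 152×3.6²/(3.6+5.25)² = 25.151 kPa
Final effective stress: σ'_f = 39.997 + 25.151 = 65.148 kPa.
σ'_f = 65.148 ≤ σ'_p = 97.5 kPa, so the clay remains overconsolidated and only the recompression index applies:
S_c = C_r·H/(1+e₀)·log₁₀(σ'_f/σ'_0) = 0.067×4.5/1.72×log₁₀(65.148/39.997)
    = 0.17529 × 0.21187 = 0.03714 m

S_c ≈ 0.0371 m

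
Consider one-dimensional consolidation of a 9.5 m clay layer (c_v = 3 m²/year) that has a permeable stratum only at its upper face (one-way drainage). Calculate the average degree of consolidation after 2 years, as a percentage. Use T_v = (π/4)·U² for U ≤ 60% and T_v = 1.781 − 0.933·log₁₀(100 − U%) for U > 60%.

U ≈ 29.1 %

Drainage path length: H_d = H = 9.5 m (single drainage).
T_v = c_v·t/H_d² = 3×2/9.5² = 0.066482.
T_v = 0.066482 corresponds to the U ≤ 60% branch:
U = √(4T_v/π) = 0.2909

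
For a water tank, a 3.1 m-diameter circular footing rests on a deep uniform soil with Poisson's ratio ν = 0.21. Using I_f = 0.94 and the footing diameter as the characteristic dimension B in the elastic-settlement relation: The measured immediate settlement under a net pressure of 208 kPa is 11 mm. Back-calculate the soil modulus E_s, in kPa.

E_s ≈ 52700 kPa

S_e = q·B·(1−ν²)/E_s · I_f  ⇒  E_s = q·B·(1−ν²)·I_f / S_e.
E_s = 208 × 3.1 × 0.9559 × 0.94 / 0.011 = 52670 kPa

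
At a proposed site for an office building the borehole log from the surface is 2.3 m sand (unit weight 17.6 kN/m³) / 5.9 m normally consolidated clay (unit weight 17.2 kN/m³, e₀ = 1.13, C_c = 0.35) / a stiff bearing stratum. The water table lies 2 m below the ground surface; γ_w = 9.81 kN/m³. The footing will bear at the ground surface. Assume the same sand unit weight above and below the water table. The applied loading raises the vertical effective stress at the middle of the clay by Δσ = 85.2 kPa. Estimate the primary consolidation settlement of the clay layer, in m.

S_c ≈ 0.375 m

Mid-depth of clay below the ground surface: z = 2.3 + 5.9/2 = 5.25 m.
Total vertical stress at mid-clay: σ_v = 17.6×2.3 + 17.2×2.95 = 91.22 kPa.
Pore pressure: u = 9.81×(5.25 − 2) = 31.883 kPa.
Initial effective stress: σ'_0 = σ_v − u = 91.22 − 31.883 = 59.337 kPa.
Final effective stress: σ'_f = σ'_0 + Δσ = 59.337 + 85.2 = 144.54 kPa.
Normally consolidated clay, so the full stress increment lies on the virgin compression line:
S_c = C_c·H/(1+e₀)·log₁₀(σ'_f/σ'_0) = 0.35×5.9/(1+1.13)×log₁₀(144.54/59.337)
    = 0.96948 × 0.38666 = 0.3749 m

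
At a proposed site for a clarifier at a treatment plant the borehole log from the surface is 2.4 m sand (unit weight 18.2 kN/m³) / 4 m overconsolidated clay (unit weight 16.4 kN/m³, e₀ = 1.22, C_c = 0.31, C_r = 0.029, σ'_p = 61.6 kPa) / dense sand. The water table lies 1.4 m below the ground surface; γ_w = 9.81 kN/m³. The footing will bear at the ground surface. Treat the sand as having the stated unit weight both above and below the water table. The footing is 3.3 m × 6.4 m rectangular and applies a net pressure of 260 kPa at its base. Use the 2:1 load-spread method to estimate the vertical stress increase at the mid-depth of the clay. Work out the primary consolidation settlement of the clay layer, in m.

Mid-depth of clay below the ground surface: z = 2.4 + 4/2 = 4.4 m.
Total vertical stress at mid-clay: σ_v = 18.2×2.4 + 16.4×2 = 76.48 kPa.
Pore pressure: u = 9.81×(4.4 − 1.4) = 29.43 kPa.
Initial effective stress: σ'_0 = σ_v − u = 76.48 − 29.43 = 47.05 kPa.
Stress increase at mid-clay by the 2:1 spreading method:
Δσ = qBL/((B+z)(L+z)) = 260×3.3×6.4/((3.3+4.4)(6.4+4.4)) = 66.032 kPa
Final effective stress: σ'_f = 47.05 + 66.032 = 113.08 kPa.
σ'_f = 113.08 > σ'_p = 61.6 kPa, so the stress path crosses the preconsolidation pressure — recompression up to σ'_p, then virgin compression beyond:
S_c = H/(1+e₀)·[C_r·log₁₀(σ'_p/σ'_0) + C_c·log₁₀(σ'_f/σ'_p)]
    = 4/2.22 × [0.029×log₁₀(61.6/47.05) + 0.31×log₁₀(113.08/61.6)]
    = 1.8018 × [0.0033936 + 0.08178] = 0.1535 m

S_c ≈ 0.153 m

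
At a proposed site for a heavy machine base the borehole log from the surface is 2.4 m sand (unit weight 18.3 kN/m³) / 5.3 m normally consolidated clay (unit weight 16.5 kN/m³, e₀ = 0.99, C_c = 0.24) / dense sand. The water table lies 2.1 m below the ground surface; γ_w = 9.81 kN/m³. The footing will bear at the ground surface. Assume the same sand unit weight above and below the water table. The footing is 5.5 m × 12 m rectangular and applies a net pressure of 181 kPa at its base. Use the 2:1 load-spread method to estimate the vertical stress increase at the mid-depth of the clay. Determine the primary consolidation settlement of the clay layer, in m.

S_c ≈ 0.21 m

Mid-depth of clay below the ground surface: z = 2.4 + 5.3/2 = 5.05 m.
Total vertical stress at mid-clay: σ_v = 18.3×2.4 + 16.5×2.65 = 87.645 kPa.
Pore pressure: u = 9.81×(5.05 − 2.1) = 28.94 kPa.
Initial effective stress: σ'_0 = σ_v − u = 87.645 − 28.94 = 58.705 kPa.
Stress increase at mid-clay by the 2:1 spreading method:
Δσ = qBL/((B+z)(L+z)) = 181×5.5×12/((5.5+5.05)(12+5.05)) = 66.412 kPa
Final effective stress: σ'_f = σ'_0 + Δσ = 58.705 + 66.412 = 125.12 kPa.
Normally consolidated clay, so the full stress increment lies on the virgin compression line:
S_c = C_c·H/(1+e₀)·log₁₀(σ'_f/σ'_0) = 0.24×5.3/(1+0.99)×log₁₀(125.12/58.705)
    = 0.6392 × 0.32865 = 0.2101 m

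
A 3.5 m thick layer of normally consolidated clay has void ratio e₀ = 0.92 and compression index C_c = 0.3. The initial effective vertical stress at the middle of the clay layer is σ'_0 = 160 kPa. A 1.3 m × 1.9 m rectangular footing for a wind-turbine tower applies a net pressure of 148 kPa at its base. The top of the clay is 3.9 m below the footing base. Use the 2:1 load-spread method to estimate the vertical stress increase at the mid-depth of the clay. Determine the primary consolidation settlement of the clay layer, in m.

Mid-depth of clay below the footing base: z = 3.9 + 3.5/2 = 5.65 m.
Stress increase at mid-clay by the 2:1 spreading method:
Δσ = qBL/((B+z)(L+z)) = 148×1.3×1.9/((1.3+5.65)(1.9+5.65)) = 6.9667 kPa
Final effective stress: σ'_f = σ'_0 + Δσ = 160 + 6.9667 = 166.97 kPa.
Normally consolidated clay, so the full stress increment lies on the virgin compression line:
S_c = C_c·H/(1+e₀)·log₁₀(σ'_f/σ'_0) = 0.3×3.5/(1+0.92)×log₁₀(166.97/160)
    = 0.54688 × 0.018518 = 0.01013 m

S_c ≈ 0.0101 m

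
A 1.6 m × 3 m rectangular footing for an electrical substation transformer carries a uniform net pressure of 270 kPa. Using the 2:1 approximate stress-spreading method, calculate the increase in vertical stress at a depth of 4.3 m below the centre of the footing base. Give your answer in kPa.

Δσ_z ≈ 30.1 kPa

By the 2:1 method the load spreads at 1 horizontal : 2 vertical, so at depth z the loaded area has grown by z in each plan dimension:
Δσ = qBL/((B+z)(L+z)) = 270×1.6×3/((1.6+4.3)(3+4.3)) = 30.091 kPa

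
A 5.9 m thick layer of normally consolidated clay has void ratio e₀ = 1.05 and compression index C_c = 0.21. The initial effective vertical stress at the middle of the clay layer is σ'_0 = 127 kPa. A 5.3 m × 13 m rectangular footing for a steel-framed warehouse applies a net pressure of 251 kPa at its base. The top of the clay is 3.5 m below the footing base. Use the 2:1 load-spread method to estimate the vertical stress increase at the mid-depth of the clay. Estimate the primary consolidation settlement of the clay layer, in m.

Mid-depth of clay below the footing base: z = 3.5 + 5.9/2 = 6.45 m.
Stress increase at mid-clay by the 2:1 spreading method:
Δσ = qBL/((B+z)(L+z)) = 251×5.3×13/((5.3+6.45)(13+6.45)) = 75.672 kPa
Final effective stress: σ'_f = σ'_0 + Δσ = 127 + 75.672 = 202.67 kPa.
Normally consolidated clay, so the full stress increment lies on the virgin compression line:
S_c = C_c·H/(1+e₀)·log₁₀(σ'_f/σ'_0) = 0.21×5.9/(1+1.05)×log₁₀(202.67/127)
    = 0.60439 × 0.20299 = 0.1227 m

S_c ≈ 0.123 m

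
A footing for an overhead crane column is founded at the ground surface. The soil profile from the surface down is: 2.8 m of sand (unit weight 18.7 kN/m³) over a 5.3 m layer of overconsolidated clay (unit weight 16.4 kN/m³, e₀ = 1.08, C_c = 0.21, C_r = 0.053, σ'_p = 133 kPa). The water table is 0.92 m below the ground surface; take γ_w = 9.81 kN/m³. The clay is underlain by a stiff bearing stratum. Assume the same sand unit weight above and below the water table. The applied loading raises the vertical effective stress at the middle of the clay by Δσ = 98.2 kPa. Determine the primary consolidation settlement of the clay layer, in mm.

S_c ≈ 83.1 mm

Mid-depth of clay below the ground surface: z = 2.8 + 5.3/2 = 5.45 m.
Total vertical stress at mid-clay: σ_v = 18.7×2.8 + 16.4×2.65 = 95.82 kPa.
Pore pressure: u = 9.81×(5.45 − 0.92) = 44.439 kPa.
Initial effective stress: σ'_0 = σ_v − u = 95.82 − 44.439 = 51.381 kPa.
Final effective stress: σ'_f = 51.381 + 98.2 = 149.58 kPa.
σ'_f = 149.58 > σ'_p = 133 kPa, so the stress path crosses the preconsolidation pressure — recompression up to σ'_p, then virgin compression beyond:
S_c = H/(1+e₀)·[C_r·log₁₀(σ'_p/σ'_0) + C_c·log₁₀(σ'_f/σ'_p)]
    = 5.3/2.08 × [0.053×log₁₀(133/51.381) + 0.21×log₁₀(149.58/133)]
    = 2.5481 × [0.021892 + 0.010715] = 0.08309 m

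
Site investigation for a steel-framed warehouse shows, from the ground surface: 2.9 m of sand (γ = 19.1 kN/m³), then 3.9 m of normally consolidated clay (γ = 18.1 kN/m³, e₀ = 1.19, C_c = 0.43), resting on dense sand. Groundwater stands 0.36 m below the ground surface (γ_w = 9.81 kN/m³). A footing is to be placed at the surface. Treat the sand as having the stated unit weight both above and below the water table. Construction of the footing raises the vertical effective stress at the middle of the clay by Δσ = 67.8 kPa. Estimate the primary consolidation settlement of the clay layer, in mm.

S_c ≈ 299 mm

Mid-depth of clay below the ground surface: z = 2.9 + 3.9/2 = 4.85 m.
Total vertical stress at mid-clay: σ_v = 19.1×2.9 + 18.1×1.95 = 90.685 kPa.
Pore pressure: u = 9.81×(4.85 − 0.36) = 44.047 kPa.
Initial effective stress: σ'_0 = σ_v − u = 90.685 − 44.047 = 46.638 kPa.
Final effective stress: σ'_f = σ'_0 + Δσ = 46.638 + 67.8 = 114.44 kPa.
Normally consolidated clay, so the full stress increment lies on the virgin compression line:
S_c = C_c·H/(1+e₀)·log₁₀(σ'_f/σ'_0) = 0.43×3.9/(1+1.19)×log₁₀(114.44/46.638)
    = 0.76575 × 0.38984 = 0.2985 m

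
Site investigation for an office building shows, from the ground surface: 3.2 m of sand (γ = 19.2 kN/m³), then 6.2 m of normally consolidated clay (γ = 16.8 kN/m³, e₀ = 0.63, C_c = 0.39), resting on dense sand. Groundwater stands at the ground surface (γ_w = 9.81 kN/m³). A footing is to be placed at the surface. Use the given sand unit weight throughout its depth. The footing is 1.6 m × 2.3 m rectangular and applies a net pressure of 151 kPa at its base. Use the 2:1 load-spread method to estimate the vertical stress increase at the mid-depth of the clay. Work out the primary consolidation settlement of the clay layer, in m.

S_c ≈ 0.0946 m

Mid-depth of clay below the ground surface: z = 3.2 + 6.2/2 = 6.3 m.
Total vertical stress at mid-clay: σ_v = 19.2×3.2 + 16.8×3.1 = 113.52 kPa.
Pore pressure: u = 9.81×(6.3 − 0) = 61.803 kPa.
Initial effective stress: σ'_0 = σ_v − u = 113.52 − 61.803 = 51.717 kPa.
Stress increase at mid-clay by the 2:1 spreading method:
Δσ = qBL/((B+z)(L+z)) = 151×1.6×2.3/((1.6+6.3)(2.3+6.3)) = 8.179 kPa
Final effective stress: σ'_f = σ'_0 + Δσ = 51.717 + 8.179 = 59.896 kPa.
Normally consolidated clay, so the full stress increment lies on the virgin compression line:
S_c = C_c·H/(1+e₀)·log₁₀(σ'_f/σ'_0) = 0.39×6.2/(1+0.63)×log₁₀(59.896/51.717)
    = 1.4834 × 0.063764 = 0.09459 m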